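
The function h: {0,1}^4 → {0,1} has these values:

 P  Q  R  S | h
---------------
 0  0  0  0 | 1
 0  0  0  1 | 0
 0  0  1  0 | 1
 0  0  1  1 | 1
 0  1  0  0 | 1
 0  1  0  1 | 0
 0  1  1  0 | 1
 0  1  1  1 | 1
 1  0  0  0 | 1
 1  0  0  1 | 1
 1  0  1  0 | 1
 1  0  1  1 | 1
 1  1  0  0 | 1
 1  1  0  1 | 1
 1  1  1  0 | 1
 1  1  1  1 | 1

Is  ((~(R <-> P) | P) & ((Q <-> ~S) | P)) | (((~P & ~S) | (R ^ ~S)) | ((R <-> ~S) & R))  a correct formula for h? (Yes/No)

Yes

Evaluate ((~(R <-> P) | P) & ((Q <-> ~S) | P)) | (((~P & ~S) | (R ^ ~S)) | ((R <-> ~S) & R)) on each row and compare to h:
  P=0, Q=0, R=0, S=0: formula gives 1, h = 1 ✓
  P=0, Q=0, R=0, S=1: formula gives 0, h = 0 ✓
  P=0, Q=0, R=1, S=0: formula gives 1, h = 1 ✓
  P=0, Q=0, R=1, S=1: formula gives 1, h = 1 ✓
  …and likewise for the remaining 12 rows.
No disagreement on any input; they are logically equivalent.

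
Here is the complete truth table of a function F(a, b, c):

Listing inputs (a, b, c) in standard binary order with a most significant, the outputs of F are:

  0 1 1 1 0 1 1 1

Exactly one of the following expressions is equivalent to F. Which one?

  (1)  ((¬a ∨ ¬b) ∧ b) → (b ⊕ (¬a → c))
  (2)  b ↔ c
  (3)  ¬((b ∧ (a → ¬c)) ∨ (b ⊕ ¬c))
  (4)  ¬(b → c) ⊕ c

(1) disagrees with F on (0,0,0) (formula → 1, table → 0); rule it out.
(2) disagrees with F on (0,0,0) (formula → 1, table → 0); rule it out.
(3) disagrees with F on (0,1,0) (formula → 0, table → 1); rule it out.
Only (4) survives; checking it on all 8 rows confirms it matches F.

4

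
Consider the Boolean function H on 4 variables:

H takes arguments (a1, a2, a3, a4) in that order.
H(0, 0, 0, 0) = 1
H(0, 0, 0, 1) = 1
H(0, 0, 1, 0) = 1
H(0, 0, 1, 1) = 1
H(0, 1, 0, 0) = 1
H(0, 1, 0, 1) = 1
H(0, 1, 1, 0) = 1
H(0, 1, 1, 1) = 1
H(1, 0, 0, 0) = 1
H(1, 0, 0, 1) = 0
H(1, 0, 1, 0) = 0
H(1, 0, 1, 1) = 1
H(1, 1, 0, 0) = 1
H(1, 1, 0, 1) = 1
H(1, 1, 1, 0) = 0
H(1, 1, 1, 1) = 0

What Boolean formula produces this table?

The 0-rows are (1,0,0,1), (1,0,1,0), (1,1,1,0), (1,1,1,1). Take each as a conjunction (a1·¬a2·¬a3·a4, a1·¬a2·a3·¬a4, a1·a2·a3·¬a4, a1·a2·a3·a4), form their disjunction, and complement — that gives a formula that is 1 everywhere H is.

H(a1, a2, a3, a4) = ~((((((a1 & ~a2) & ~a3) & a4) | (((a1 & ~a2) & a3) & ~a4)) | (((a1 & a2) & a3) & ~a4)) | (((a1 & a2) & a3) & a4))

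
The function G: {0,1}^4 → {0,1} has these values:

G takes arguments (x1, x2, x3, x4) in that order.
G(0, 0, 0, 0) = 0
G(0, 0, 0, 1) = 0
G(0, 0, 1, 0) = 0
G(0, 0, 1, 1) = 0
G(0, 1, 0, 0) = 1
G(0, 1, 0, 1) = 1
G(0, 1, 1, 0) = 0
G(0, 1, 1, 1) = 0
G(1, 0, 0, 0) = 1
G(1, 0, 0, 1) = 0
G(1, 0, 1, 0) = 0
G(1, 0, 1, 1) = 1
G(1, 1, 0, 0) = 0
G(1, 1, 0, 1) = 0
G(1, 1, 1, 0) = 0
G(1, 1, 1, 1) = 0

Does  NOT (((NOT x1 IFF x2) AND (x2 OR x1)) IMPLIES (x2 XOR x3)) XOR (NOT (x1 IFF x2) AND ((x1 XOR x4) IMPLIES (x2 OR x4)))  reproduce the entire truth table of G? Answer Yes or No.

Test each input against both G and the formula:
  x1=0, x2=0, x3=0, x4=0: formula gives 0, G = 0 ✓
  x1=0, x2=0, x3=0, x4=1: formula gives 0, G = 0 ✓
  x1=0, x2=0, x3=1, x4=0: formula gives 0, G = 0 ✓
  x1=0, x2=0, x3=1, x4=1: formula gives 0, G = 0 ✓
  … (the remaining 12 rows also agree.)
Every row agrees, so the formula is equivalent.

Yes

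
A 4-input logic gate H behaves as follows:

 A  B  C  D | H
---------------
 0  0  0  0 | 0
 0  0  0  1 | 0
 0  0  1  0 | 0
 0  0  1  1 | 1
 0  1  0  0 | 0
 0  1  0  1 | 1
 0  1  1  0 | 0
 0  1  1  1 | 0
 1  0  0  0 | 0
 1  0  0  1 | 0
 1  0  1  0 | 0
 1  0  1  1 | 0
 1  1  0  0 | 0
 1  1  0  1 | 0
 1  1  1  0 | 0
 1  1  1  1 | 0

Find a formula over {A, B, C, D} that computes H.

Collect the rows where H=1 — (0,0,1,1), (0,1,0,1) — and write one minterm per row: ¬A·¬B·C·D, ¬A·B·¬C·D. Their union (logical OR) reproduces the table exactly.

H(A, B, C, D) = (((not A and not B) and C) and D) or (((not A and B) and not C) and D)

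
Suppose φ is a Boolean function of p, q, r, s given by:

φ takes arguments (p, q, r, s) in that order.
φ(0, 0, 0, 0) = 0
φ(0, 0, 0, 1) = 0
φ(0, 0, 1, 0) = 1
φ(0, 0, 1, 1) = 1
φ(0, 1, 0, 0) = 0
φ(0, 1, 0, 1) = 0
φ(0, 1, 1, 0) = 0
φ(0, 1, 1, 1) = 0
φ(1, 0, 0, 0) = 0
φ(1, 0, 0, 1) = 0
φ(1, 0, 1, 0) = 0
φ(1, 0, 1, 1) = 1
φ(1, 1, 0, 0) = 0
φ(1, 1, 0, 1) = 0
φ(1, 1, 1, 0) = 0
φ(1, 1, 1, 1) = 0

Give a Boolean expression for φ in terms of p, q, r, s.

φ(p, q, r, s) = ((((not p and not q) and r) and not s) or (((not p and not q) and r) and s)) or (((p and not q) and r) and s)

φ=1 on 3 inputs: (0,0,1,0), (0,0,1,1), (1,0,1,1). Reading each as a conjunction of literals (¬p·¬q·r·¬s, ¬p·¬q·r·s, p·¬q·r·s) and taking the OR gives the canonical DNF.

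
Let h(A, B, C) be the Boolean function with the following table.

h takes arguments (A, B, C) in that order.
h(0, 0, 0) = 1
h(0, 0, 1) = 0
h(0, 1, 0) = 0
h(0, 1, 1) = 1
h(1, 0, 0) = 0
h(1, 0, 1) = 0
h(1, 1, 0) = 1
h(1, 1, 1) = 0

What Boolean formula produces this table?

h(A, B, C) = (((NOT A AND NOT B) AND NOT C) OR ((NOT A AND B) AND C)) OR ((A AND B) AND NOT C)

The 1-rows are (0,0,0), (0,1,1), (1,1,0). Each contributes one minterm — ¬A·¬B·¬C; ¬A·B·C; A·B·¬C — and their disjunction is a sum-of-products form of h.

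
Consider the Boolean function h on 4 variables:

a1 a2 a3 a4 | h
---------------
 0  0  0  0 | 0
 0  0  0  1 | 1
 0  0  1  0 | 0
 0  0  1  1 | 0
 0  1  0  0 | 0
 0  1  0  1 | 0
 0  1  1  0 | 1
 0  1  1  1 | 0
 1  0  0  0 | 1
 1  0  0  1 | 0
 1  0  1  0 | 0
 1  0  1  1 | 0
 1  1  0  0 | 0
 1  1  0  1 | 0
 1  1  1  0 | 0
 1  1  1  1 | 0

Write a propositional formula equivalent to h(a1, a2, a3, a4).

h(a1, a2, a3, a4) = ((((a1' · a2') · a3') · a4) + (((a1' · a2) · a3) · a4')) + (((a1 · a2') · a3') · a4')

Collect the rows where h=1 — (0,0,0,1), (0,1,1,0), (1,0,0,0) — and write one minterm per row: ¬a1·¬a2·¬a3·a4, ¬a1·a2·a3·¬a4, a1·¬a2·¬a3·¬a4. Their union (logical OR) reproduces the table exactly.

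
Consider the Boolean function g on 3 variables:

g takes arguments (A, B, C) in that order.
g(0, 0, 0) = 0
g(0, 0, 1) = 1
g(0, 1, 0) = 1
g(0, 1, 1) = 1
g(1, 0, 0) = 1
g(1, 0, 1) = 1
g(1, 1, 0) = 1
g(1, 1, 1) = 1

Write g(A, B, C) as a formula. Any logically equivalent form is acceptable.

g(A, B, C) = (A or B) or C

The output is 1 whenever at least one input is 1 — the OR of all inputs.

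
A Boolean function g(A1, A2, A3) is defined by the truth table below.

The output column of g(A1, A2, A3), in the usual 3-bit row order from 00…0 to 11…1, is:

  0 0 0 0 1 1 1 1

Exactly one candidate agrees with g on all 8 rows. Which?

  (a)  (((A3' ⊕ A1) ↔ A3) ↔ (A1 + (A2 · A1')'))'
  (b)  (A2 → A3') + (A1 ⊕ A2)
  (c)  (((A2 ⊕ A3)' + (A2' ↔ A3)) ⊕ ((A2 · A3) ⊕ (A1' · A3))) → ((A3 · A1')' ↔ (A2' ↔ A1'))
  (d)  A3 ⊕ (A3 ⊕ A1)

d

(a): at (0,0,0) it gives 1, but g = 0 — eliminated.
(b): at (0,0,0) it gives 1, but g = 0 — eliminated.
(c): at (0,0,0) it gives 1, but g = 0 — eliminated.
(d) is the remaining candidate, and it agrees with g on all 8 inputs.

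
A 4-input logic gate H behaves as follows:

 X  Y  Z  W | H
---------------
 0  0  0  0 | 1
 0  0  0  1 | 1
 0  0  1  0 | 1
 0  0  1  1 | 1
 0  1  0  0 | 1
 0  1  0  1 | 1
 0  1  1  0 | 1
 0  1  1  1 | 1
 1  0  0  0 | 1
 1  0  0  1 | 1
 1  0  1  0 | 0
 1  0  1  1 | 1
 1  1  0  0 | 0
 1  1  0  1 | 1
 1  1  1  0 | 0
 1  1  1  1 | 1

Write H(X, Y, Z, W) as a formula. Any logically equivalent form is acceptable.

H(X, Y, Z, W) = ¬(((((X ∧ ¬Y) ∧ Z) ∧ ¬W) ∨ (((X ∧ Y) ∧ ¬Z) ∧ ¬W)) ∨ (((X ∧ Y) ∧ Z) ∧ ¬W))

There are just 3 zero rows: (1,0,1,0), (1,1,0,0), (1,1,1,0). Their minterms are X·¬Y·Z·¬W, X·Y·¬Z·¬W, X·Y·Z·¬W; the OR of those covers precisely the 0-outputs, and negating it yields H.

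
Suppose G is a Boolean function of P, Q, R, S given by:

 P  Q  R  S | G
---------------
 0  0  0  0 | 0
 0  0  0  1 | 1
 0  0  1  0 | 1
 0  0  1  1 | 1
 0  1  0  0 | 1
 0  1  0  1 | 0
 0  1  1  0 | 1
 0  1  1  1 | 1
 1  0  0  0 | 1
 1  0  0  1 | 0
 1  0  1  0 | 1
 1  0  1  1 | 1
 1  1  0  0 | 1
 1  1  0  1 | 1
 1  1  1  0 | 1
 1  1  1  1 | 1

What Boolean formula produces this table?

G(P, Q, R, S) = ¬(((((¬P ∧ ¬Q) ∧ ¬R) ∧ ¬S) ∨ (((¬P ∧ Q) ∧ ¬R) ∧ S)) ∨ (((P ∧ ¬Q) ∧ ¬R) ∧ S))

G is 0 on only 3 rows — (0,0,0,0), (0,1,0,1), (1,0,0,1). Writing each as a minterm (¬P·¬Q·¬R·¬S, ¬P·Q·¬R·S, P·¬Q·¬R·S) and OR-ing them characterizes exactly where G=0, so G is the negation of that disjunction.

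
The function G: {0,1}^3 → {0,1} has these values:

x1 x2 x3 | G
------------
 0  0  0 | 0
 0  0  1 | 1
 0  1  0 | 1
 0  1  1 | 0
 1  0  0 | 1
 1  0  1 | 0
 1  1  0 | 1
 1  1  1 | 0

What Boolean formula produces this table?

The 1-rows are (0,0,1), (0,1,0), (1,0,0), (1,1,0). Each contributes one minterm — ¬x1·¬x2·x3; ¬x1·x2·¬x3; x1·¬x2·¬x3; x1·x2·¬x3 — and their disjunction is a sum-of-products form of G.

G(x1, x2, x3) = ((((x1' · x2') · x3) + ((x1' · x2) · x3')) + ((x1 · x2') · x3')) + ((x1 · x2) · x3')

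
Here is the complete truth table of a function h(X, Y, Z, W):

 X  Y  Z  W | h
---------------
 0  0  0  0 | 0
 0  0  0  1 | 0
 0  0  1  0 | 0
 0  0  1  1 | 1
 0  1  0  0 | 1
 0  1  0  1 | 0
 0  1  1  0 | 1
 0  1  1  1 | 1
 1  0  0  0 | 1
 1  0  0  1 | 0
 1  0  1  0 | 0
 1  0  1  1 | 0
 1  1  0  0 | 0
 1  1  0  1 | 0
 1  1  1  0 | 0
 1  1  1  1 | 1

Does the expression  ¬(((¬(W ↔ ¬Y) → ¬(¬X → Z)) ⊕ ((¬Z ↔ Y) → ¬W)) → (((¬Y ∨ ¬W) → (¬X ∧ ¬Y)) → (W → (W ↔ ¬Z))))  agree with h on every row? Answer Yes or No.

Test each input against both h and the formula:
  X=0, Y=0, Z=0, W=0: formula gives 0, h = 0 ✓
  X=0, Y=0, Z=0, W=1: formula gives 0, h = 0 ✓
  X=0, Y=0, Z=1, W=0: formula gives 0, h = 0 ✓
  X=0, Y=0, Z=1, W=1: formula gives 1, h = 1 ✓
  X=0, Y=1, Z=0, W=0: formula gives 0, but h = 1 ✗
Row (0,1,0,0) is a counterexample, so the formula is not equivalent to h.

No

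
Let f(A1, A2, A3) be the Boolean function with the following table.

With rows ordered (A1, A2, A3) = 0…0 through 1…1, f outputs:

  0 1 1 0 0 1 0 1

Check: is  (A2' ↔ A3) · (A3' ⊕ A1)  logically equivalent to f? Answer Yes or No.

Test each input against both f and the formula:
  A1=0, A2=0, A3=0: formula gives 0, f = 0 ✓
  A1=0, A2=0, A3=1: formula gives 0, but f = 1 ✗
A single disagreement suffices: at (0,0,1) they differ, so the formula does not compute f.

No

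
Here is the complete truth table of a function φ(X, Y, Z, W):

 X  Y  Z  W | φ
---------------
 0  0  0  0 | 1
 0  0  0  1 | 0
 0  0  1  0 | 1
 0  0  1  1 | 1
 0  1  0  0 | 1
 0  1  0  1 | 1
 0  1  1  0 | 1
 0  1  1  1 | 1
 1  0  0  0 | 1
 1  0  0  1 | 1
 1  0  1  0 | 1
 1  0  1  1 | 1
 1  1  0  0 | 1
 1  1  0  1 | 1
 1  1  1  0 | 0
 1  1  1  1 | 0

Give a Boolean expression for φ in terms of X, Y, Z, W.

φ(X, Y, Z, W) = not (((((not X and not Y) and not Z) and W) or (((X and Y) and Z) and not W)) or (((X and Y) and Z) and W))

The 0-rows are (0,0,0,1), (1,1,1,0), (1,1,1,1). Take each as a conjunction (¬X·¬Y·¬Z·W, X·Y·Z·¬W, X·Y·Z·W), form their disjunction, and complement — that gives a formula that is 1 everywhere φ is.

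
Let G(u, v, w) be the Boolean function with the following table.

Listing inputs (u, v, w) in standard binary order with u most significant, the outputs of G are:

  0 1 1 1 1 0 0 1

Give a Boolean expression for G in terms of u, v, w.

G(u, v, w) = ¬((((¬u ∧ ¬v) ∧ ¬w) ∨ ((u ∧ ¬v) ∧ w)) ∨ ((u ∧ v) ∧ ¬w))

There are just 3 zero rows: (0,0,0), (1,0,1), (1,1,0). Their minterms are ¬u·¬v·¬w, u·¬v·w, u·v·¬w; the OR of those covers precisely the 0-outputs, and negating it yields G.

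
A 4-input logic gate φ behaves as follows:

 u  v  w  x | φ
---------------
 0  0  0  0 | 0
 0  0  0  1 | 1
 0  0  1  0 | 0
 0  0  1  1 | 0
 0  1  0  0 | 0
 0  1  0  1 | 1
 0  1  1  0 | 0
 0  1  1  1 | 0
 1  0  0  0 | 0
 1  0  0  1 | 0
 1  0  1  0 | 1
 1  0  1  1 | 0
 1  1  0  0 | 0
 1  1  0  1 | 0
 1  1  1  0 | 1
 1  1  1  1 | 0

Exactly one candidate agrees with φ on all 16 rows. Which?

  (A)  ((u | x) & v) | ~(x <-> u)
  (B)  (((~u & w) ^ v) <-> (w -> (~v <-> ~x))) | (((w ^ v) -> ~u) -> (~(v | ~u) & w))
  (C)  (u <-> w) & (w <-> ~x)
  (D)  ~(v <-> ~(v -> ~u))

C

(A) disagrees with φ on (0,0,1,1) (formula → 1, table → 0); rule it out.
(B) disagrees with φ on (0,0,0,1) (formula → 0, table → 1); rule it out.
(D) disagrees with φ on (0,0,0,1) (formula → 0, table → 1); rule it out.
That leaves (C). Evaluating it on every row reproduces the table of φ exactly.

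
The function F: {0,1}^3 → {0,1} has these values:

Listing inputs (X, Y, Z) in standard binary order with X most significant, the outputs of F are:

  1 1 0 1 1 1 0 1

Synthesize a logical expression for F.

F(X, Y, Z) = NOT (((NOT X AND Y) AND NOT Z) OR ((X AND Y) AND NOT Z))

F is 0 on only 2 rows — (0,1,0), (1,1,0). Writing each as a minterm (¬X·Y·¬Z, X·Y·¬Z) and OR-ing them characterizes exactly where F=0, so F is the negation of that disjunction.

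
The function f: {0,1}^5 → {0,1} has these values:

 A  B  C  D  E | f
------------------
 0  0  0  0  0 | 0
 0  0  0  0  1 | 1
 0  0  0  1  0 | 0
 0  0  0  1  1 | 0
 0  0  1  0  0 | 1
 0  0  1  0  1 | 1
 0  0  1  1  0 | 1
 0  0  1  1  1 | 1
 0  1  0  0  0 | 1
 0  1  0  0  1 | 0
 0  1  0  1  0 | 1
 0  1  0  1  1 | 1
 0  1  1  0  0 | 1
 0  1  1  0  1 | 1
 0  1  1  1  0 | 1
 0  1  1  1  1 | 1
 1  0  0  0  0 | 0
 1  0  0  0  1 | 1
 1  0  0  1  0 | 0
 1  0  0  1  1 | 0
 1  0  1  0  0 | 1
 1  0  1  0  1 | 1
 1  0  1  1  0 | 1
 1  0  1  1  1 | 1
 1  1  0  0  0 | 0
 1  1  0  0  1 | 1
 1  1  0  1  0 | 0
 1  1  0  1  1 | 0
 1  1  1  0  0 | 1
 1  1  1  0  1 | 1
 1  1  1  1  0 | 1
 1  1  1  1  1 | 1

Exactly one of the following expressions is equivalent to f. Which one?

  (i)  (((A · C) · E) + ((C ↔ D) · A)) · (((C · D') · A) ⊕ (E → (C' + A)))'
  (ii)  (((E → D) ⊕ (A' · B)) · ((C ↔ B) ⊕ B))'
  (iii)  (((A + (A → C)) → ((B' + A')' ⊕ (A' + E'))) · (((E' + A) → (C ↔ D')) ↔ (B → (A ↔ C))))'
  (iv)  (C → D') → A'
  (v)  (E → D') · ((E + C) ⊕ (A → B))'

ii

(i): at (0,0,0,0,1) it gives 0, but f = 1 — eliminated.
(iii): at (0,0,0,0,0) it gives 1, but f = 0 — eliminated.
(iv): at (0,0,0,0,0) it gives 1, but f = 0 — eliminated.
(v): at (0,0,1,1,1) it gives 0, but f = 1 — eliminated.
That leaves (ii). Evaluating it on every row reproduces the table of f exactly.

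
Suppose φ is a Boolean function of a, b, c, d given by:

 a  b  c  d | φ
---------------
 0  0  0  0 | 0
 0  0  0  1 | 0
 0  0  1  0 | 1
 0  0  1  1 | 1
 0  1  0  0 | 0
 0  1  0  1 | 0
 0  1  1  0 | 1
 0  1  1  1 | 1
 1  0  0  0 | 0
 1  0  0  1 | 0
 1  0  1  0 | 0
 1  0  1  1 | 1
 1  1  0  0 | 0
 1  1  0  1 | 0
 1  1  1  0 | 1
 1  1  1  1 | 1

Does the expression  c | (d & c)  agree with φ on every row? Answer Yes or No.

Evaluate c | (d & c) on each row and compare to φ:
  a=0, b=0, c=0, d=0: formula gives 0, φ = 0 ✓
  a=0, b=0, c=0, d=1: formula gives 0, φ = 0 ✓
  a=0, b=0, c=1, d=0: formula gives 1, φ = 1 ✓
  a=0, b=0, c=1, d=1: formula gives 1, φ = 1 ✓
  …
  a=1, b=0, c=1, d=0: formula gives 1, but φ = 0 ✗
Since they disagree at (1,0,1,0), the expression is not a correct formula for φ.

No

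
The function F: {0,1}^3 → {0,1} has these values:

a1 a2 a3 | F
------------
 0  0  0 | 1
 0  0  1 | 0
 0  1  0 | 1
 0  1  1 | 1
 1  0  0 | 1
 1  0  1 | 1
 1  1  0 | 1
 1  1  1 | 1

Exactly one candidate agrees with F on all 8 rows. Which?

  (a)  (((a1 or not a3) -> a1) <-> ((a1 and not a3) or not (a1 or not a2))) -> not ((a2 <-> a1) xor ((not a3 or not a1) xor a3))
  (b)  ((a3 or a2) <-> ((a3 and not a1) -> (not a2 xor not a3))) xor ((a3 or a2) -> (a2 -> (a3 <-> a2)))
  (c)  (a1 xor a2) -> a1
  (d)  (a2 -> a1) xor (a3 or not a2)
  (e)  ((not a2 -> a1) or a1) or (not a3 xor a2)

(a) fails at (0,0,1): the formula yields 1, F is 0.
(b) fails at (1,0,1): the formula yields 0, F is 1.
(c) fails at (0,0,1): the formula yields 1, F is 0.
(d) fails at (0,0,0): the formula yields 0, F is 1.
Only (e) survives; checking it on all 8 rows confirms it matches F.

e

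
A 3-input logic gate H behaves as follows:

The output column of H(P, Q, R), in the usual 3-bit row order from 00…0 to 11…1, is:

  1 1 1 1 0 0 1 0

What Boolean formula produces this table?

H(P, Q, R) = ¬((((P ∧ ¬Q) ∧ ¬R) ∨ ((P ∧ ¬Q) ∧ R)) ∨ ((P ∧ Q) ∧ R))

There are just 3 zero rows: (1,0,0), (1,0,1), (1,1,1). Their minterms are P·¬Q·¬R, P·¬Q·R, P·Q·R; the OR of those covers precisely the 0-outputs, and negating it yields H.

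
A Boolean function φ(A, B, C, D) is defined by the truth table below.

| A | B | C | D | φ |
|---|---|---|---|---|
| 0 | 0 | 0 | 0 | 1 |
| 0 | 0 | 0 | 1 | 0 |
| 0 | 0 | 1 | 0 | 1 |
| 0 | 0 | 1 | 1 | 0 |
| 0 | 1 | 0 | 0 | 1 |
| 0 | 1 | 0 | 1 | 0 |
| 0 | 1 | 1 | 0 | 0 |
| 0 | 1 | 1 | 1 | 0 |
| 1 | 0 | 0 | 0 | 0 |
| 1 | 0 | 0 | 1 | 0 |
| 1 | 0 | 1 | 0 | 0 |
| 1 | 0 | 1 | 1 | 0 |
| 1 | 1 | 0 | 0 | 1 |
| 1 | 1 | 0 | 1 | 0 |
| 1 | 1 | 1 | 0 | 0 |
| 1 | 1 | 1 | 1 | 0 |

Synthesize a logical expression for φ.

φ(A, B, C, D) = (((((~A & ~B) & ~C) & ~D) | (((~A & ~B) & C) & ~D)) | (((~A & B) & ~C) & ~D)) | (((A & B) & ~C) & ~D)

φ=1 on 4 inputs: (0,0,0,0), (0,0,1,0), (0,1,0,0), (1,1,0,0). Reading each as a conjunction of literals (¬A·¬B·¬C·¬D, ¬A·¬B·C·¬D, ¬A·B·¬C·¬D, A·B·¬C·¬D) and taking the OR gives the canonical DNF.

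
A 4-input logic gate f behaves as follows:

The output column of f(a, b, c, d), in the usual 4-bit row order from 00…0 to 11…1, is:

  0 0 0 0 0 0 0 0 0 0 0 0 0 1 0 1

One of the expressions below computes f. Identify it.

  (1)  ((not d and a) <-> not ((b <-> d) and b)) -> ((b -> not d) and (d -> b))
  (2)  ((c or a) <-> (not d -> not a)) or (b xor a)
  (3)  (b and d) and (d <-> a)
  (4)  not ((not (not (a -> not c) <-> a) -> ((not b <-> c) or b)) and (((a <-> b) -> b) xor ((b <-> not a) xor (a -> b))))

3

(1): at (0,0,0,0) it gives 1, but f = 0 — eliminated.
(2): at (0,0,1,0) it gives 1, but f = 0 — eliminated.
(4): at (1,0,0,0) it gives 1, but f = 0 — eliminated.
Only (3) survives; checking it on all 16 rows confirms it matches f.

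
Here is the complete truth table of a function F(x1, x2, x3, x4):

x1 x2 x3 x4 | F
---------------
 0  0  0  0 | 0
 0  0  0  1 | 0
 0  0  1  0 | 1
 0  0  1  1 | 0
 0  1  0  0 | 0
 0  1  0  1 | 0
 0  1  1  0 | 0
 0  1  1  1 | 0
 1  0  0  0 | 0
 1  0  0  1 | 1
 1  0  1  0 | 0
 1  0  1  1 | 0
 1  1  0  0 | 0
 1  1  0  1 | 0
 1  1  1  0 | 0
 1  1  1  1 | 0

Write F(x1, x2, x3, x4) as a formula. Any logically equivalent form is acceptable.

The 1-rows are (0,0,1,0), (1,0,0,1). Each contributes one minterm — ¬x1·¬x2·x3·¬x4; x1·¬x2·¬x3·x4 — and their disjunction is a sum-of-products form of F.

F(x1, x2, x3, x4) = (((NOT x1 AND NOT x2) AND x3) AND NOT x4) OR (((x1 AND NOT x2) AND NOT x3) AND x4)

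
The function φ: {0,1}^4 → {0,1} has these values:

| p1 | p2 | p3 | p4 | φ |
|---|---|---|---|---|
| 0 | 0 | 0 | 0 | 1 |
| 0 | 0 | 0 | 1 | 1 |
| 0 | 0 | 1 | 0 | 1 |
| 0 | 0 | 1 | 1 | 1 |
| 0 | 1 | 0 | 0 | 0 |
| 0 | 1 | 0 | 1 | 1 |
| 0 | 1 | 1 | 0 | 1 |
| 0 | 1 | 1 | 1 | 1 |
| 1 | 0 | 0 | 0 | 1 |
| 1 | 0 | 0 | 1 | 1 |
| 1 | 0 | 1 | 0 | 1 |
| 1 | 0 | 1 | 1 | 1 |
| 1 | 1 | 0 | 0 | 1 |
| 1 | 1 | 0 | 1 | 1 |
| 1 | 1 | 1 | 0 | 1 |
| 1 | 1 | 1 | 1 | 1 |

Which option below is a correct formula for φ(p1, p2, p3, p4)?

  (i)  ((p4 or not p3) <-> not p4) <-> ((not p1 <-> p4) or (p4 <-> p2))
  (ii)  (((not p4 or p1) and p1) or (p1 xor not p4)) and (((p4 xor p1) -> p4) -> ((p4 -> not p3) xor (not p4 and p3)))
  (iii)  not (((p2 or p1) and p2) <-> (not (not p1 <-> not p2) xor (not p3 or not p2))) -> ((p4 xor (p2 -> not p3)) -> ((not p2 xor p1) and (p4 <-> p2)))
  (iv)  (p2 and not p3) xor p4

(i) fails at (0,0,0,1): the formula yields 0, φ is 1.
(ii) fails at (0,0,0,1): the formula yields 0, φ is 1.
(iv) fails at (0,0,0,0): the formula yields 0, φ is 1.
(iii) is the remaining candidate, and it agrees with φ on all 16 inputs.

iii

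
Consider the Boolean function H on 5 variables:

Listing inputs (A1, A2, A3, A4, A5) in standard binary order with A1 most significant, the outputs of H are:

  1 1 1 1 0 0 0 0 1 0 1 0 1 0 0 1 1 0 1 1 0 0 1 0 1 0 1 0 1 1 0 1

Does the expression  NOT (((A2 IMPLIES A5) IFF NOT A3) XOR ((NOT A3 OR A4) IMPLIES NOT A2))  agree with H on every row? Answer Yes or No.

Test each input against both H and the formula:
  A1=0, A2=0, A3=0, A4=0, A5=0: formula gives 1, H = 1 ✓
  A1=0, A2=0, A3=0, A4=0, A5=1: formula gives 1, H = 1 ✓
  A1=0, A2=0, A3=0, A4=1, A5=0: formula gives 1, H = 1 ✓
  A1=0, A2=0, A3=0, A4=1, A5=1: formula gives 1, H = 1 ✓
  …
  A1=1, A2=0, A3=0, A4=0, A5=1: formula gives 1, but H = 0 ✗
A single disagreement suffices: at (1,0,0,0,1) they differ, so the formula does not compute H.

No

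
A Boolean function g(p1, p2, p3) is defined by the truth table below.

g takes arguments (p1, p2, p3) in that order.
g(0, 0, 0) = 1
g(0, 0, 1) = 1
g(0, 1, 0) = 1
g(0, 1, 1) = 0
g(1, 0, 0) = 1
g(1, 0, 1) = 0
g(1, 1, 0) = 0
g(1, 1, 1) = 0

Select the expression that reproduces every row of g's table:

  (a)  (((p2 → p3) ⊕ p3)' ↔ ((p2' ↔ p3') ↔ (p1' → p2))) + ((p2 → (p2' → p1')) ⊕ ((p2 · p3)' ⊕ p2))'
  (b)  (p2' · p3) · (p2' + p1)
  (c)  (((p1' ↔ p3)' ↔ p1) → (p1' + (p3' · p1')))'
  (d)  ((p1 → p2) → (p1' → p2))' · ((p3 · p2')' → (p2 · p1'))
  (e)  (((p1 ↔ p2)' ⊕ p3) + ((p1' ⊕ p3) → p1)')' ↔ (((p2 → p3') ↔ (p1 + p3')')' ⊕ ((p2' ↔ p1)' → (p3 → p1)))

(a): at (0,1,0) it gives 0, but g = 1 — eliminated.
(b): at (0,0,0) it gives 0, but g = 1 — eliminated.
(c): at (0,0,0) it gives 0, but g = 1 — eliminated.
(d): at (0,0,0) it gives 0, but g = 1 — eliminated.
(e) is the remaining candidate, and it agrees with g on all 8 inputs.

e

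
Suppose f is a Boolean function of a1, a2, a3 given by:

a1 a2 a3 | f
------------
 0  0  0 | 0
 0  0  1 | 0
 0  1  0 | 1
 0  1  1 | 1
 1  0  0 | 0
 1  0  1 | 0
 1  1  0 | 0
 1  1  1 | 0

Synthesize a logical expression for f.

f(a1, a2, a3) = ((NOT a1 AND a2) AND NOT a3) OR ((NOT a1 AND a2) AND a3)

The 1-rows are (0,1,0), (0,1,1). Each contributes one minterm — ¬a1·a2·¬a3; ¬a1·a2·a3 — and their disjunction is a sum-of-products form of f.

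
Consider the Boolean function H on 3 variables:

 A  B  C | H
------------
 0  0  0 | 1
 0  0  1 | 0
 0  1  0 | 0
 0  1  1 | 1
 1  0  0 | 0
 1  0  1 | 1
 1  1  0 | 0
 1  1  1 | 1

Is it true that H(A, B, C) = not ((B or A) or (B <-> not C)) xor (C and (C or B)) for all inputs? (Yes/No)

No

Check the formula against H row by row:
  A=0, B=0, C=0: formula gives 1, H = 1 ✓
  A=0, B=0, C=1: formula gives 1, but H = 0 ✗
Row (0,0,1) is a counterexample, so the formula is not equivalent to H.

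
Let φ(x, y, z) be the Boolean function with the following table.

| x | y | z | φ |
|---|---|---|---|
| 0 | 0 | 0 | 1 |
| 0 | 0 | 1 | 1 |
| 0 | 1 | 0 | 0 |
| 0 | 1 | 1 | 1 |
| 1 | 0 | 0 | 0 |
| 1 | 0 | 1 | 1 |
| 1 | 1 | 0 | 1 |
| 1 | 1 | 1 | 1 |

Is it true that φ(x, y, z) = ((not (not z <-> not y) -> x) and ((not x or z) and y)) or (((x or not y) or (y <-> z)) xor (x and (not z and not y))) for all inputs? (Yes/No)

Test each input against both φ and the formula:
  x=0, y=0, z=0: formula gives 1, φ = 1 ✓
  x=0, y=0, z=1: formula gives 1, φ = 1 ✓
  x=0, y=1, z=0: formula gives 0, φ = 0 ✓
  x=0, y=1, z=1: formula gives 1, φ = 1 ✓
  x=1, y=0, z=0: formula gives 0, φ = 0 ✓
  …and likewise for the remaining 3 rows.
All 8 rows match — the expression computes φ exactly.

Yes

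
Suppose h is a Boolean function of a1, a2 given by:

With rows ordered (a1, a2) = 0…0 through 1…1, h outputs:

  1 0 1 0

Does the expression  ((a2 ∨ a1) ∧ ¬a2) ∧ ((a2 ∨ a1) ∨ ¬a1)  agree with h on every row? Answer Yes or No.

No

Evaluate ((a2 ∨ a1) ∧ ¬a2) ∧ ((a2 ∨ a1) ∨ ¬a1) on each row and compare to h:
  a1=0, a2=0: formula gives 0, but h = 1 ✗
Since they disagree at (0,0), the expression is not a correct formula for h.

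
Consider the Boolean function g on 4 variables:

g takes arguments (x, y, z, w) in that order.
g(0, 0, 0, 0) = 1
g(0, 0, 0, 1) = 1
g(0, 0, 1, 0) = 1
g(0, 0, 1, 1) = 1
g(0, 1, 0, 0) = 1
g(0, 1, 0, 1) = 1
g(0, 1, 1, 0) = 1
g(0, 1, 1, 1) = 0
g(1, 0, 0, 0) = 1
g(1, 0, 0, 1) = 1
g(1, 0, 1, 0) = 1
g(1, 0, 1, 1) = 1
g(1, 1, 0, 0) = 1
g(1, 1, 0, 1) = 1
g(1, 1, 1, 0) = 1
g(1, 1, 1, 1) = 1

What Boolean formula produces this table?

g(x, y, z, w) = ~(((~x & y) & z) & w)

g is 0 on exactly one input, (0,1,1,1), whose minterm is ¬x·y·z·w. So g is the negation of that single conjunction.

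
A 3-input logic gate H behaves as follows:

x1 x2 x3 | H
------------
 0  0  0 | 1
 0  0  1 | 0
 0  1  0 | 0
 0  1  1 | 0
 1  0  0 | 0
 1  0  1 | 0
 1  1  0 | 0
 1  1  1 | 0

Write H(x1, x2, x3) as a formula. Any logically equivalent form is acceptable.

The output is 1 only when every input is 0 — NOR of all inputs.

H(x1, x2, x3) = ((x1 + x2) + x3)'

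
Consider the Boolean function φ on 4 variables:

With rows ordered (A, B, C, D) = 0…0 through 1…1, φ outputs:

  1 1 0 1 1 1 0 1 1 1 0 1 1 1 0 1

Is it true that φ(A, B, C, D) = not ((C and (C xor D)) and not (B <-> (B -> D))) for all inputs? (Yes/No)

Yes

Test each input against both φ and the formula:
  A=0, B=0, C=0, D=0: formula gives 1, φ = 1 ✓
  A=0, B=0, C=0, D=1: formula gives 1, φ = 1 ✓
  A=0, B=0, C=1, D=0: formula gives 0, φ = 0 ✓
  A=0, B=0, C=1, D=1: formula gives 1, φ = 1 ✓
  … (the remaining 12 rows also agree.)
All 16 rows match — the expression computes φ exactly.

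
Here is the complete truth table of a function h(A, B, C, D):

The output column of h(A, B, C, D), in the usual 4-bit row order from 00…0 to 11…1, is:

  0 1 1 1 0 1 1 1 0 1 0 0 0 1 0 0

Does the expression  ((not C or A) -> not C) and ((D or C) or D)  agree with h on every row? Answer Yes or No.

Yes

Evaluate ((not C or A) -> not C) and ((D or C) or D) on each row and compare to h:
  A=0, B=0, C=0, D=0: formula gives 0, h = 0 ✓
  A=0, B=0, C=0, D=1: formula gives 1, h = 1 ✓
  A=0, B=0, C=1, D=0: formula gives 1, h = 1 ✓
  A=0, B=0, C=1, D=1: formula gives 1, h = 1 ✓
  …and likewise for the remaining 12 rows.
Every row agrees, so the formula is equivalent.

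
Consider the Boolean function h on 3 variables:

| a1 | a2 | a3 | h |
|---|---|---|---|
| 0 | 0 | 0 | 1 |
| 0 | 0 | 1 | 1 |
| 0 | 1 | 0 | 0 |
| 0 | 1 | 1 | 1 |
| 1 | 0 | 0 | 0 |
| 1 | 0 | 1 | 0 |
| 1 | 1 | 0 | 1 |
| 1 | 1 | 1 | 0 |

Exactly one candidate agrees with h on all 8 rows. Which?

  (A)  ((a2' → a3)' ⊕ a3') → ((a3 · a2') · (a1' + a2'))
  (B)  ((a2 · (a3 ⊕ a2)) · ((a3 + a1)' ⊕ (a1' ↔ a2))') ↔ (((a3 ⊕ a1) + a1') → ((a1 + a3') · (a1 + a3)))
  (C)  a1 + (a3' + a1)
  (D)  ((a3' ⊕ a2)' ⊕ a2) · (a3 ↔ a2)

(A) fails at (1,0,0): the formula yields 1, h is 0.
(C) fails at (0,0,1): the formula yields 0, h is 1.
(D) fails at (0,0,0): the formula yields 0, h is 1.
That leaves (B). Evaluating it on every row reproduces the table of h exactly.

B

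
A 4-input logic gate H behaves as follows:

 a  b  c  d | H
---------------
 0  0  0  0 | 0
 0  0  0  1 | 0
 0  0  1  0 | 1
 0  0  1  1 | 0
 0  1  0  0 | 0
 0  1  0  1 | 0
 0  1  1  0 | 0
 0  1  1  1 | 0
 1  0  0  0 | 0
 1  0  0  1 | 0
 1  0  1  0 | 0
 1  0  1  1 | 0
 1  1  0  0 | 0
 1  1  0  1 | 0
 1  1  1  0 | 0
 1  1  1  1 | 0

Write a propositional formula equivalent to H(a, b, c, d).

H(a, b, c, d) = ((a' · b') · c) · d'

H is 1 on exactly one input, (0,0,1,0), whose minterm is ¬a·¬b·c·¬d. So H is just that conjunction.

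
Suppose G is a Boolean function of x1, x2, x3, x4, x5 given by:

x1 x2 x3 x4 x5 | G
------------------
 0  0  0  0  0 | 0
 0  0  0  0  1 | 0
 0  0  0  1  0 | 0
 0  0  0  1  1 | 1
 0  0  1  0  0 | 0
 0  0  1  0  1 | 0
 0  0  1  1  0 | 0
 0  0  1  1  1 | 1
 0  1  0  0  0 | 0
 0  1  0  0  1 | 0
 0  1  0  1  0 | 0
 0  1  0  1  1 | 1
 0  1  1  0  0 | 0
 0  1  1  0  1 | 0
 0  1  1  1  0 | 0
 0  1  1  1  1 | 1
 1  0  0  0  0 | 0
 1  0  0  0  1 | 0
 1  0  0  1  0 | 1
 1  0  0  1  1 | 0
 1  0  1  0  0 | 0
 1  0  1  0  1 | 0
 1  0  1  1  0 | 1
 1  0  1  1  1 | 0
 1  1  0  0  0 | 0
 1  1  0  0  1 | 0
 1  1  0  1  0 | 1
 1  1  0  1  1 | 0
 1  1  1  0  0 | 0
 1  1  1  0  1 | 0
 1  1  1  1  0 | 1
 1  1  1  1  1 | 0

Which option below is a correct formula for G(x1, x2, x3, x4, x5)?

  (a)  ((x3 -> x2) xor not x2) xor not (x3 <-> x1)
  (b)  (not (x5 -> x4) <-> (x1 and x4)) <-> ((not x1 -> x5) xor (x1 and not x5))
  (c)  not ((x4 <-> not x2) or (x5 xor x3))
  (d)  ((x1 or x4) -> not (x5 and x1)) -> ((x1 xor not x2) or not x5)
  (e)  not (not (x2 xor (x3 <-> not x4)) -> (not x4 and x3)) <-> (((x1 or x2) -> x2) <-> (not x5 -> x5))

b

(a) disagrees with G on (0,0,0,1,1) (formula → 0, table → 1); rule it out.
(c) disagrees with G on (0,0,0,0,0) (formula → 1, table → 0); rule it out.
(d) disagrees with G on (0,0,0,0,0) (formula → 1, table → 0); rule it out.
(e) disagrees with G on (0,0,0,0,1) (formula → 1, table → 0); rule it out.
Only (b) survives; checking it on all 32 rows confirms it matches G.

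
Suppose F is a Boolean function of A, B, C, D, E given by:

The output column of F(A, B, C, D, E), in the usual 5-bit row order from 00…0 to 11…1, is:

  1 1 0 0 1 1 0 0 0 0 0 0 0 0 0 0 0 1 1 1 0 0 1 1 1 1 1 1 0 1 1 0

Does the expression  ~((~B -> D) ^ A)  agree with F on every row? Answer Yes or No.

Test each input against both F and the formula:
  A=0, B=0, C=0, D=0, E=0: formula gives 1, F = 1 ✓
  A=0, B=0, C=0, D=0, E=1: formula gives 1, F = 1 ✓
  A=0, B=0, C=0, D=1, E=0: formula gives 0, F = 0 ✓
  A=0, B=0, C=0, D=1, E=1: formula gives 0, F = 0 ✓
  …
  A=1, B=0, C=0, D=0, E=1: formula gives 0, but F = 1 ✗
Since they disagree at (1,0,0,0,1), the expression is not a correct formula for F.

No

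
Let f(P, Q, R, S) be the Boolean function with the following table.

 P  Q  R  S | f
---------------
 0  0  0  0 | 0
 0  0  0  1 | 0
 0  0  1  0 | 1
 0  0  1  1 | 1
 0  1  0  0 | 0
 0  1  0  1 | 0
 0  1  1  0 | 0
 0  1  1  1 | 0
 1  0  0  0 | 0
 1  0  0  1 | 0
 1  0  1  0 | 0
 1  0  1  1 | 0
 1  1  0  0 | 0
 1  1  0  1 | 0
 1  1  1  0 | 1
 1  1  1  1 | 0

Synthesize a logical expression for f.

f(P, Q, R, S) = ((((NOT P AND NOT Q) AND R) AND NOT S) OR (((NOT P AND NOT Q) AND R) AND S)) OR (((P AND Q) AND R) AND NOT S)

Collect the rows where f=1 — (0,0,1,0), (0,0,1,1), (1,1,1,0) — and write one minterm per row: ¬P·¬Q·R·¬S, ¬P·¬Q·R·S, P·Q·R·¬S. Their union (logical OR) reproduces the table exactly.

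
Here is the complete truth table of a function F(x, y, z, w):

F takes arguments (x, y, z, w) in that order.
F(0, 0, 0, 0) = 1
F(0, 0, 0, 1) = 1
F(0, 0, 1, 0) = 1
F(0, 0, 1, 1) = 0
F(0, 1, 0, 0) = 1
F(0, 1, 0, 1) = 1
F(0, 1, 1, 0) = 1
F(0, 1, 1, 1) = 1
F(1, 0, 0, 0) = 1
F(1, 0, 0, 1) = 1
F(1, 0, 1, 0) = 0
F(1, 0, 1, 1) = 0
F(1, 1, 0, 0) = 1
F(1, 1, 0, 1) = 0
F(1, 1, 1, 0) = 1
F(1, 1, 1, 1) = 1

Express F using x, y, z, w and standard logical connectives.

F(x, y, z, w) = NOT ((((((NOT x AND NOT y) AND z) AND w) OR (((x AND NOT y) AND z) AND NOT w)) OR (((x AND NOT y) AND z) AND w)) OR (((x AND y) AND NOT z) AND w))

F is 0 on only 4 rows — (0,0,1,1), (1,0,1,0), (1,0,1,1), (1,1,0,1). Writing each as a minterm (¬x·¬y·z·w, x·¬y·z·¬w, x·¬y·z·w, x·y·¬z·w) and OR-ing them characterizes exactly where F=0, so F is the negation of that disjunction.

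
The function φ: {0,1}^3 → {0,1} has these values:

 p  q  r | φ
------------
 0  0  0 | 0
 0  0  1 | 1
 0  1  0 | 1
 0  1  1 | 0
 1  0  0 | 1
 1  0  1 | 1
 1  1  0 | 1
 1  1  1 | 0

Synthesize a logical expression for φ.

φ(p, q, r) = not ((((not p and not q) and not r) or ((not p and q) and r)) or ((p and q) and r))

The 0-rows are (0,0,0), (0,1,1), (1,1,1). Take each as a conjunction (¬p·¬q·¬r, ¬p·q·r, p·q·r), form their disjunction, and complement — that gives a formula that is 1 everywhere φ is.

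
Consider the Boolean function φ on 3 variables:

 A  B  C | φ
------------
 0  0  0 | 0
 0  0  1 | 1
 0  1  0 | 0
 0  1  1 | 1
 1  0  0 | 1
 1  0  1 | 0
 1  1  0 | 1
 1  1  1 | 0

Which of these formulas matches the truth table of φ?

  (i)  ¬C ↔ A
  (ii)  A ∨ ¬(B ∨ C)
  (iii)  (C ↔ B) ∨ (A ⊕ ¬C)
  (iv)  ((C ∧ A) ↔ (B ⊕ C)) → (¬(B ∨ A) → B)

(ii) disagrees with φ on (0,0,0) (formula → 1, table → 0); rule it out.
(iii) disagrees with φ on (0,0,0) (formula → 1, table → 0); rule it out.
(iv) disagrees with φ on (0,1,0) (formula → 1, table → 0); rule it out.
Only (i) survives; checking it on all 8 rows confirms it matches φ.

i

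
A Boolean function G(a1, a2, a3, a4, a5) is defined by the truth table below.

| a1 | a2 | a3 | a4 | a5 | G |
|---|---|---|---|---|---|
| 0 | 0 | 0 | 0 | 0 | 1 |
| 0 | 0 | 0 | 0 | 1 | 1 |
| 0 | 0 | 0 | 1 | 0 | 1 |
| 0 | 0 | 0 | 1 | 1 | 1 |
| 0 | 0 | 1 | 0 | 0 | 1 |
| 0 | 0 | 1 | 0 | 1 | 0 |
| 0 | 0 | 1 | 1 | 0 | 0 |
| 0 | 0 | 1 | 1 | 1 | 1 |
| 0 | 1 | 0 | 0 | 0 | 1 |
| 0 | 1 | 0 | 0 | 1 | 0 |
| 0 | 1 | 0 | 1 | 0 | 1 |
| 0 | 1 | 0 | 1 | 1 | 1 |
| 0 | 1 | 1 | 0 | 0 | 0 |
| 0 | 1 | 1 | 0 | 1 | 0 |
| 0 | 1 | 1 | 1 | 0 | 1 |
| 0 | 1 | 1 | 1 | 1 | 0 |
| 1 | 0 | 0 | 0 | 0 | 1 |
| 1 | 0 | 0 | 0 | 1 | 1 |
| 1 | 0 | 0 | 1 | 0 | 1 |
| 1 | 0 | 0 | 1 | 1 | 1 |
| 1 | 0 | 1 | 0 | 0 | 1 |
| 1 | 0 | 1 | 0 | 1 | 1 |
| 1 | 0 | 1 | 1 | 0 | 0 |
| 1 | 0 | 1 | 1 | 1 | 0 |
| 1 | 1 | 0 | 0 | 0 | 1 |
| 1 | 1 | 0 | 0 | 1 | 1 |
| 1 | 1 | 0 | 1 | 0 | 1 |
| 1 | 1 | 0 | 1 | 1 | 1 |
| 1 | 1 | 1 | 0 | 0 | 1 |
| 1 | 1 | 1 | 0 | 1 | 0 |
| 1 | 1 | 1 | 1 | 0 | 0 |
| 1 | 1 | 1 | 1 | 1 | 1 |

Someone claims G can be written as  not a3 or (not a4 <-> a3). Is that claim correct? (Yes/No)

Test each input against both G and the formula:
  a1=0, a2=0, a3=0, a4=0, a5=0: formula gives 1, G = 1 ✓
  a1=0, a2=0, a3=0, a4=0, a5=1: formula gives 1, G = 1 ✓
  a1=0, a2=0, a3=0, a4=1, a5=0: formula gives 1, G = 1 ✓
  a1=0, a2=0, a3=0, a4=1, a5=1: formula gives 1, G = 1 ✓
  …
  a1=0, a2=0, a3=1, a4=0, a5=1: formula gives 1, but G = 0 ✗
Since they disagree at (0,0,1,0,1), the expression is not a correct formula for G.

No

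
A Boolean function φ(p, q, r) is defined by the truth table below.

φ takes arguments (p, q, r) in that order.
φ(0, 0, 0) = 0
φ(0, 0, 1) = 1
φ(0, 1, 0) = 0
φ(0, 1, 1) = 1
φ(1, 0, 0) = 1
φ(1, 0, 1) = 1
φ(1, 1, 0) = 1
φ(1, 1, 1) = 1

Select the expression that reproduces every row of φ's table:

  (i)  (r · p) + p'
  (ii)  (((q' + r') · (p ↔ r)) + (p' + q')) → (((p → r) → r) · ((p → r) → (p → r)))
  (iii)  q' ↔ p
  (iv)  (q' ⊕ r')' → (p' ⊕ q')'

(i): at (0,0,0) it gives 1, but φ = 0 — eliminated.
(iii): at (0,0,1) it gives 0, but φ = 1 — eliminated.
(iv): at (0,0,0) it gives 1, but φ = 0 — eliminated.
Only (ii) survives; checking it on all 8 rows confirms it matches φ.

ii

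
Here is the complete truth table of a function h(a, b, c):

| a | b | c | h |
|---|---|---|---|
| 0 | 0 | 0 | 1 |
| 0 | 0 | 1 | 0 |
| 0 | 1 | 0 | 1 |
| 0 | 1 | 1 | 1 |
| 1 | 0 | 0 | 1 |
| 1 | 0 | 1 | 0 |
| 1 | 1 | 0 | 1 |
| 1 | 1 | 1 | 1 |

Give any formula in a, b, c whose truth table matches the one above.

h(a, b, c) = ~(((~a & ~b) & c) | ((a & ~b) & c))

h is 0 on only 2 rows — (0,0,1), (1,0,1). Writing each as a minterm (¬a·¬b·c, a·¬b·c) and OR-ing them characterizes exactly where h=0, so h is the negation of that disjunction.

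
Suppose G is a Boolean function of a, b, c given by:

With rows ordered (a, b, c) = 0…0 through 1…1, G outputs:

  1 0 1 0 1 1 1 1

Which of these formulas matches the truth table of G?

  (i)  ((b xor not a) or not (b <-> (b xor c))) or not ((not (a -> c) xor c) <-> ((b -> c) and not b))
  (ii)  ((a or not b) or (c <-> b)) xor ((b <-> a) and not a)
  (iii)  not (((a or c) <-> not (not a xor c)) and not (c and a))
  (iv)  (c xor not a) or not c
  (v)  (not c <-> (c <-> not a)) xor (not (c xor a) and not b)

iv

(i): at (0,0,1) it gives 1, but G = 0 — eliminated.
(ii): at (0,0,0) it gives 0, but G = 1 — eliminated.
(iii): at (0,0,0) it gives 0, but G = 1 — eliminated.
(v): at (0,1,0) it gives 0, but G = 1 — eliminated.
Only (iv) survives; checking it on all 8 rows confirms it matches G.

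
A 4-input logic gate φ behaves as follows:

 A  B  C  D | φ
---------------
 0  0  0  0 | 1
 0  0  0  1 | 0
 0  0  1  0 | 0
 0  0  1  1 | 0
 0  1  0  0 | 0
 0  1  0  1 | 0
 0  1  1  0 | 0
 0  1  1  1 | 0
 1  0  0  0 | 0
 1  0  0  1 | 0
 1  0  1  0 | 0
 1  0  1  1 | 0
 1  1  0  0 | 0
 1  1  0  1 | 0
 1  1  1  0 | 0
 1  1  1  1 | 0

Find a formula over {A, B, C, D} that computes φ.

φ(A, B, C, D) = ((A' · B') · C') · D'

Only row (0,0,0,0) gives 1. That row's minterm ¬A·¬B·¬C·¬D is φ directly.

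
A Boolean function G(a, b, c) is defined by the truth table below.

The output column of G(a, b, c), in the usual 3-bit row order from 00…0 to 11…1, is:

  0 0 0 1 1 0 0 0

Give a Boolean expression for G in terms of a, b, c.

G(a, b, c) = ((NOT a AND b) AND c) OR ((a AND NOT b) AND NOT c)

Collect the rows where G=1 — (0,1,1), (1,0,0) — and write one minterm per row: ¬a·b·c, a·¬b·¬c. Their union (logical OR) reproduces the table exactly.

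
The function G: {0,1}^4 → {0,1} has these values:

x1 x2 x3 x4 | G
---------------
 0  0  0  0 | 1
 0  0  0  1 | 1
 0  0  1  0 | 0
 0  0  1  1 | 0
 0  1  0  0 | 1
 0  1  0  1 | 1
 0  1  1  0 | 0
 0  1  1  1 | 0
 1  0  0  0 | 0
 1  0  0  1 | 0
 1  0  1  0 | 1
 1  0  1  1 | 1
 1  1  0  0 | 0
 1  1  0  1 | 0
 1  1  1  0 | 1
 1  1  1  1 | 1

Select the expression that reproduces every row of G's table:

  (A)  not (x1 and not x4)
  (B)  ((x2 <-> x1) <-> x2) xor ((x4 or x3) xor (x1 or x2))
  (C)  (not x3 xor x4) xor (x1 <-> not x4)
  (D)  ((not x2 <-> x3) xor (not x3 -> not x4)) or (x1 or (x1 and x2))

(A) fails at (0,0,1,0): the formula yields 1, G is 0.
(B) fails at (0,0,0,0): the formula yields 0, G is 1.
(D) fails at (0,0,0,1): the formula yields 0, G is 1.
Only (C) survives; checking it on all 16 rows confirms it matches G.

C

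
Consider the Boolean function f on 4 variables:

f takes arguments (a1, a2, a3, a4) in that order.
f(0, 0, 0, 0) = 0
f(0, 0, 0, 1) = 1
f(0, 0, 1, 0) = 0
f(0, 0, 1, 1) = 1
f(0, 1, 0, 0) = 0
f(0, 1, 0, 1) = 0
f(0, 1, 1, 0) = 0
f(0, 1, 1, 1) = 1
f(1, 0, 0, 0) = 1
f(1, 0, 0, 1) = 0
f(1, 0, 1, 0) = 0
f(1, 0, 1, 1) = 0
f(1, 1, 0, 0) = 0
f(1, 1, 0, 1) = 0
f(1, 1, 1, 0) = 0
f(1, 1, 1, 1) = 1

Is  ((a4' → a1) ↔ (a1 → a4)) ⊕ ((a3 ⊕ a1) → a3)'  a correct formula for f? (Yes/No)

No

Check the formula against f row by row:
  a1=0, a2=0, a3=0, a4=0: formula gives 0, f = 0 ✓
  a1=0, a2=0, a3=0, a4=1: formula gives 1, f = 1 ✓
  a1=0, a2=0, a3=1, a4=0: formula gives 0, f = 0 ✓
  a1=0, a2=0, a3=1, a4=1: formula gives 1, f = 1 ✓
  …
  a1=0, a2=1, a3=0, a4=1: formula gives 1, but f = 0 ✗
Since they disagree at (0,1,0,1), the expression is not a correct formula for f.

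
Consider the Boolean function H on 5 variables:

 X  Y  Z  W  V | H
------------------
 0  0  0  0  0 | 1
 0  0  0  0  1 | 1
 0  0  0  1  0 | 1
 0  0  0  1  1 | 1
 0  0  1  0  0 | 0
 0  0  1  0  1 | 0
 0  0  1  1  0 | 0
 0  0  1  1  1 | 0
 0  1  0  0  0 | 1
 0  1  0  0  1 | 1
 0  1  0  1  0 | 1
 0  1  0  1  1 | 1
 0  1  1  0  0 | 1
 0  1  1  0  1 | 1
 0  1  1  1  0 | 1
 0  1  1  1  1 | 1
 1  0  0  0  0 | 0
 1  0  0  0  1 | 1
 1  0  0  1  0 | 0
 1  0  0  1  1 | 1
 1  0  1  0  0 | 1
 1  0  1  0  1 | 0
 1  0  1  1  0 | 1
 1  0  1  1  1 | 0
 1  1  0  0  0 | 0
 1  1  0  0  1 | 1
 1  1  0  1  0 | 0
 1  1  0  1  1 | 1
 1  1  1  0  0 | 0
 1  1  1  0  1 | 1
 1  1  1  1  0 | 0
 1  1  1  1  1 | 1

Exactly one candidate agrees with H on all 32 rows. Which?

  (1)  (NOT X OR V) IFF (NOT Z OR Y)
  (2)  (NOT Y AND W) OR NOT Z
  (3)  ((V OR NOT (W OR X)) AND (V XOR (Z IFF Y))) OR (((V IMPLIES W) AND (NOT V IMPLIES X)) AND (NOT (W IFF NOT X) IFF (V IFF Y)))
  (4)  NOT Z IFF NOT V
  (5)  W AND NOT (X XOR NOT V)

(2): at (0,0,1,1,0) it gives 1, but H = 0 — eliminated.
(3): at (0,0,0,0,1) it gives 0, but H = 1 — eliminated.
(4): at (0,0,0,0,1) it gives 0, but H = 1 — eliminated.
(5): at (0,0,0,0,0) it gives 0, but H = 1 — eliminated.
Only (1) survives; checking it on all 32 rows confirms it matches H.

1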